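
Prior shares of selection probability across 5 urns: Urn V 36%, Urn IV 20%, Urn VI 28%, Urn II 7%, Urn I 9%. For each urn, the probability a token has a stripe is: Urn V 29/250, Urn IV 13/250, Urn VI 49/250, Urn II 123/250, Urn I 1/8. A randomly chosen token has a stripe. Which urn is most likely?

Unnormalized posteriors (prior × likelihood):
  Urn V: 0.36 × 0.116 = 0.04176
  Urn IV: 0.2 × 0.052 = 0.0104
  Urn VI: 0.28 × 0.196 = 0.05488
  Urn II: 0.07 × 0.492 = 0.03444
  Urn I: 0.09 × 0.125 = 0.01125
Normalizing constant = 0.15273.
Largest term belongs to Urn VI, so Urn VI is most probable.

Urn VI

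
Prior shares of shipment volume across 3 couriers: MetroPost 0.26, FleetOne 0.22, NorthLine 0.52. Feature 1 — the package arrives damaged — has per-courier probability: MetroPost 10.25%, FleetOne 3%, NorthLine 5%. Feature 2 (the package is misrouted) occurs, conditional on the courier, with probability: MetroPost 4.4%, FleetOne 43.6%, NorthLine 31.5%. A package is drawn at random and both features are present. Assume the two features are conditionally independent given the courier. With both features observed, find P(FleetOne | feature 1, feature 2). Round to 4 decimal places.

By Bayes' rule, posterior ∝ prior × likelihood:
  MetroPost: 0.26 × 0.1025 × 0.044 = 0.0011726
  FleetOne: 0.22 × 0.03 × 0.436 = 0.0028776
  NorthLine: 0.52 × 0.05 × 0.315 = 0.00819
Total = 0.0122402.
P(FleetOne | evidence) = 0.0028776 / 0.0122402 ≈ 0.2351.

0.2351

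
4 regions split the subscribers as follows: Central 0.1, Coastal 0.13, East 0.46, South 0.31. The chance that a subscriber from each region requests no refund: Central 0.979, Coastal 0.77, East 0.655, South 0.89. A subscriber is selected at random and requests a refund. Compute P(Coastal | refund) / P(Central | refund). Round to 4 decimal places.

14.2381

Taking complements, P(refund | each) = Central 0.021, Coastal 0.23, East 0.345, South 0.11.
Prior × likelihood for each hypothesis:
  Central: 0.1 × 0.021 = 0.0021
  Coastal: 0.13 × 0.23 = 0.0299
  East: 0.46 × 0.345 = 0.1587
  South: 0.31 × 0.11 = 0.0341
Sum = 0.2248.
The ratio is 0.0299 / 0.0021 (the normalizer cancels) = 14.2381.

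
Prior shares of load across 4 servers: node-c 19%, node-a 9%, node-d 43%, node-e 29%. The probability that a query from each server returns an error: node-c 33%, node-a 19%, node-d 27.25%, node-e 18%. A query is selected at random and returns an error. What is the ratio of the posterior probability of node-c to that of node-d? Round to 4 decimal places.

0.5351

Compute prior × likelihood for every hypothesis:
  node-c: 0.19 × 0.33 = 0.0627
  node-a: 0.09 × 0.19 = 0.0171
  node-d: 0.43 × 0.2725 = 0.117175
  node-e: 0.29 × 0.18 = 0.0522
Total = 0.249175.
The ratio is 0.0627 / 0.117175 (the normalizer cancels) = 0.5351.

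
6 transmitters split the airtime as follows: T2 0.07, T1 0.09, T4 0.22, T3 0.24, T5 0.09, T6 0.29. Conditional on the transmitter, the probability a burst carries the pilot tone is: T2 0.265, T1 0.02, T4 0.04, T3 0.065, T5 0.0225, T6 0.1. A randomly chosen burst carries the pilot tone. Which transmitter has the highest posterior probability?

T6

Prior × likelihood for each hypothesis:
  T2: 0.07 × 0.265 = 0.01855
  T1: 0.09 × 0.02 = 0.0018
  T4: 0.22 × 0.04 = 0.0088
  T3: 0.24 × 0.065 = 0.0156
  T5: 0.09 × 0.0225 = 0.002025
  T6: 0.29 × 0.1 = 0.029
Normalizing constant = 0.075775.
Largest term belongs to T6, so T6 is most probable.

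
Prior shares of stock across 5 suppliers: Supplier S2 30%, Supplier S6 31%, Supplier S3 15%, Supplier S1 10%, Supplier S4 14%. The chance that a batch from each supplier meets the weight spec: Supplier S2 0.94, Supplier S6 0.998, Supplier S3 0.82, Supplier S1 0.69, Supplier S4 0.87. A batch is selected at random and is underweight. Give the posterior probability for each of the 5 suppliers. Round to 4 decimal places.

Supplier S2 0.1898, Supplier S6 0.0065, Supplier S3 0.2848, Supplier S1 0.3269, Supplier S4 0.1919

Taking complements, P(underweight | each) = Supplier S2 0.06, Supplier S6 0.002, Supplier S3 0.18, Supplier S1 0.31, Supplier S4 0.13.
By Bayes' rule, posterior ∝ prior × likelihood:
  Supplier S2: 0.3 × 0.06 = 0.018
  Supplier S6: 0.31 × 0.002 = 0.00062
  Supplier S3: 0.15 × 0.18 = 0.027
  Supplier S1: 0.1 × 0.31 = 0.031
  Supplier S4: 0.14 × 0.13 = 0.0182
Total = 0.09482.
P(Supplier S2 | underweight) = 0.018/0.09482 ≈ 0.1898
P(Supplier S6 | underweight) = 0.00062/0.09482 ≈ 0.0065
P(Supplier S3 | underweight) = 0.027/0.09482 ≈ 0.2848
P(Supplier S1 | underweight) = 0.031/0.09482 ≈ 0.3269
P(Supplier S4 | underweight) = 0.0182/0.09482 ≈ 0.1919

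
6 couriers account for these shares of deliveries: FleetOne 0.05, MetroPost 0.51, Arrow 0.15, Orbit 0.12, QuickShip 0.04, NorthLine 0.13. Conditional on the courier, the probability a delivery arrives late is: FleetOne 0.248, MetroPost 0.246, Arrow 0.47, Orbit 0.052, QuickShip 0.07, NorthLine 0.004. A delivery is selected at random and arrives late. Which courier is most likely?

MetroPost

Unnormalized posteriors (prior × likelihood):
  FleetOne: 0.05 × 0.248 = 0.0124
  MetroPost: 0.51 × 0.246 = 0.12546
  Arrow: 0.15 × 0.47 = 0.0705
  Orbit: 0.12 × 0.052 = 0.00624
  QuickShip: 0.04 × 0.07 = 0.0028
  NorthLine: 0.13 × 0.004 = 0.00052
Normalizing constant = 0.21792.
Largest term belongs to MetroPost, so MetroPost is most probable.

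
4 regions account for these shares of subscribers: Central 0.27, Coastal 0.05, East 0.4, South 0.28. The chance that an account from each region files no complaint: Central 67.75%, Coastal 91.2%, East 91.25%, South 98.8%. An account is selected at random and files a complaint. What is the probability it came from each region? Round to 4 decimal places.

Central 0.6707, Coastal 0.0339, East 0.2696, South 0.0259

Taking complements, P(complaint | each) = Central 0.3225, Coastal 0.088, East 0.0875, South 0.012.
By Bayes' rule, posterior ∝ prior × likelihood:
  Central: 0.27 × 0.3225 = 0.087075
  Coastal: 0.05 × 0.088 = 0.0044
  East: 0.4 × 0.0875 = 0.035
  South: 0.28 × 0.012 = 0.00336
Total = 0.129835.
P(Central | complaint) = 0.087075/0.129835 ≈ 0.6707
P(Coastal | complaint) = 0.0044/0.129835 ≈ 0.0339
P(East | complaint) = 0.035/0.129835 ≈ 0.2696
P(South | complaint) = 0.00336/0.129835 ≈ 0.0259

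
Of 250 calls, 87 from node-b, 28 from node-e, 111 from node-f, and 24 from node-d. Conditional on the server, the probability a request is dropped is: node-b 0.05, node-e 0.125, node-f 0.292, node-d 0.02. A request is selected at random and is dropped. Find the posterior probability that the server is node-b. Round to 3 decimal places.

By Bayes' rule, posterior ∝ prior × likelihood:
  node-b: 0.348 × 0.05 = 0.0174
  node-e: 0.112 × 0.125 = 0.014
  node-f: 0.444 × 0.292 = 0.129648
  node-d: 0.096 × 0.02 = 0.00192
Normalizing constant = 0.162968.
P(node-b | evidence) = 0.0174 / 0.162968 ≈ 0.107.

0.107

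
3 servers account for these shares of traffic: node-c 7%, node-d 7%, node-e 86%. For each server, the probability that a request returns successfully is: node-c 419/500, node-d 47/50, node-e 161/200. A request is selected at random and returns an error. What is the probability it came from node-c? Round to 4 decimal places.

Taking complements, P(error | each) = node-c 0.162, node-d 0.06, node-e 0.195.
By Bayes' rule, posterior ∝ prior × likelihood:
  node-c: 0.07 × 0.162 = 0.01134
  node-d: 0.07 × 0.06 = 0.0042
  node-e: 0.86 × 0.195 = 0.1677
Total = 0.18324.
P(node-c | evidence) = 0.01134 / 0.18324 ≈ 0.0619.

0.0619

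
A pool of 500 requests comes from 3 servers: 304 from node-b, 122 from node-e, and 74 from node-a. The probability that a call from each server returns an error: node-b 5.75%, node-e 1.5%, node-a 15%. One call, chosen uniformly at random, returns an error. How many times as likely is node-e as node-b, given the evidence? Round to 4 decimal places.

By Bayes' rule, posterior ∝ prior × likelihood:
  node-b: 0.608 × 0.0575 = 0.03496
  node-e: 0.244 × 0.015 = 0.00366
  node-a: 0.148 × 0.15 = 0.0222
Sum = 0.06082.
The ratio is 0.00366 / 0.03496 (the normalizer cancels) = 0.1047.

0.1047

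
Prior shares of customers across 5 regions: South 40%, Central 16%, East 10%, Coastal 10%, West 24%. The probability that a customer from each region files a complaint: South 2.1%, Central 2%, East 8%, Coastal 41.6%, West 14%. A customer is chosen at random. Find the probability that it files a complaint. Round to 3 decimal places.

Compute prior × likelihood for every hypothesis:
  South: 0.4 × 0.021 = 0.0084
  Central: 0.16 × 0.02 = 0.0032
  East: 0.1 × 0.08 = 0.008
  Coastal: 0.1 × 0.416 = 0.0416
  West: 0.24 × 0.14 = 0.0336
P(complaint) = 0.0084 + 0.0032 + 0.008 + 0.0416 + 0.0336 = 0.0948 → 0.095.

0.095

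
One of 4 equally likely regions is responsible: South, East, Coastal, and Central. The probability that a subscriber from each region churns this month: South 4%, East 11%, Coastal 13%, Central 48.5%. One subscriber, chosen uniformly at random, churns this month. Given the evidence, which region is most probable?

Central

Since the prior is uniform, the posterior is proportional to the likelihood:
  South: 0.04
  East: 0.11
  Coastal: 0.13
  Central: 0.485
Total = 0.765.
Largest term belongs to Central, so Central is most probable.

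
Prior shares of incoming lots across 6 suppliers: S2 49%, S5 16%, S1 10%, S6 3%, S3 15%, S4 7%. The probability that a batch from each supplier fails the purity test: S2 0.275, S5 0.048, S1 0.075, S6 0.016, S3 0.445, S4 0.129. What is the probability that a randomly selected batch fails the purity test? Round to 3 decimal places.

Compute prior × likelihood for every hypothesis:
  S2: 0.49 × 0.275 = 0.13475
  S5: 0.16 × 0.048 = 0.00768
  S1: 0.1 × 0.075 = 0.0075
  S6: 0.03 × 0.016 = 0.00048
  S3: 0.15 × 0.445 = 0.06675
  S4: 0.07 × 0.129 = 0.00903
P(off-spec) = 0.13475 + 0.00768 + 0.0075 + 0.00048 + 0.06675 + 0.00903 = 0.22619 → 0.226.

0.226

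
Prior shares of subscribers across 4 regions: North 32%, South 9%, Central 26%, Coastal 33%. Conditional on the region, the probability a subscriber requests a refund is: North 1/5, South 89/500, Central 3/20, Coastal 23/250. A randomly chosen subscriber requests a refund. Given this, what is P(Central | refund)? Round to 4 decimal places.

By Bayes' rule, posterior ∝ prior × likelihood:
  North: 0.32 × 0.2 = 0.064
  South: 0.09 × 0.178 = 0.01602
  Central: 0.26 × 0.15 = 0.039
  Coastal: 0.33 × 0.092 = 0.03036
Total = 0.14938.
P(Central | evidence) = 0.039 / 0.14938 ≈ 0.2611.

0.2611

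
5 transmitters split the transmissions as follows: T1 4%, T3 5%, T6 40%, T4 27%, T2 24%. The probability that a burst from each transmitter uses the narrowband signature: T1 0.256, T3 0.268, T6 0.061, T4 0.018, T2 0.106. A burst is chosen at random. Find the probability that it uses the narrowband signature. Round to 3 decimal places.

0.078

By Bayes' rule, posterior ∝ prior × likelihood:
  T1: 0.04 × 0.256 = 0.01024
  T3: 0.05 × 0.268 = 0.0134
  T6: 0.4 × 0.061 = 0.0244
  T4: 0.27 × 0.018 = 0.00486
  T2: 0.24 × 0.106 = 0.02544
P(narrowband) = 0.01024 + 0.0134 + 0.0244 + 0.00486 + 0.02544 = 0.07834 → 0.078.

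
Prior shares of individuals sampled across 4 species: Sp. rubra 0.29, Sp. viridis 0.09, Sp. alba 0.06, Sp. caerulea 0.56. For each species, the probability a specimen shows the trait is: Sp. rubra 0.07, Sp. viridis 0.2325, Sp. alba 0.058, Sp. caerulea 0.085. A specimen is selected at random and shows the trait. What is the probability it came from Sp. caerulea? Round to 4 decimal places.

0.5157

Compute prior × likelihood for every hypothesis:
  Sp. rubra: 0.29 × 0.07 = 0.0203
  Sp. viridis: 0.09 × 0.2325 = 0.020925
  Sp. alba: 0.06 × 0.058 = 0.00348
  Sp. caerulea: 0.56 × 0.085 = 0.0476
Sum = 0.092305.
P(Sp. caerulea | evidence) = 0.0476 / 0.092305 ≈ 0.5157.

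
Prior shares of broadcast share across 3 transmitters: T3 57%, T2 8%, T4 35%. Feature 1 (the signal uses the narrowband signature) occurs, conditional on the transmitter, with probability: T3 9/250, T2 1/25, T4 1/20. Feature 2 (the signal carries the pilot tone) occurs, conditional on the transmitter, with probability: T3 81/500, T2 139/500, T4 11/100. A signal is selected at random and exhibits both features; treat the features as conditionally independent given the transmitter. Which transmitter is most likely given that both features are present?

By Bayes' rule, posterior ∝ prior × likelihood:
  T3: 0.57 × 0.036 × 0.162 = 0.00332424
  T2: 0.08 × 0.04 × 0.278 = 0.0008896
  T4: 0.35 × 0.05 × 0.11 = 0.001925
Sum = 0.00613884.
Largest term belongs to T3, so T3 is most probable.

T3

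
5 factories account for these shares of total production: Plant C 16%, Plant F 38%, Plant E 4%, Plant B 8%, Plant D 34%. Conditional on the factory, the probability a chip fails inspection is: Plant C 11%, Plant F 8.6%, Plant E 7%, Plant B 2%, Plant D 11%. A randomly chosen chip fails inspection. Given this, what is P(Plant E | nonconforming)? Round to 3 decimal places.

0.030

Prior × likelihood for each hypothesis:
  Plant C: 0.16 × 0.11 = 0.0176
  Plant F: 0.38 × 0.086 = 0.03268
  Plant E: 0.04 × 0.07 = 0.0028
  Plant B: 0.08 × 0.02 = 0.0016
  Plant D: 0.34 × 0.11 = 0.0374
Normalizing constant = 0.09208.
P(Plant E | evidence) = 0.0028 / 0.09208 ≈ 0.030.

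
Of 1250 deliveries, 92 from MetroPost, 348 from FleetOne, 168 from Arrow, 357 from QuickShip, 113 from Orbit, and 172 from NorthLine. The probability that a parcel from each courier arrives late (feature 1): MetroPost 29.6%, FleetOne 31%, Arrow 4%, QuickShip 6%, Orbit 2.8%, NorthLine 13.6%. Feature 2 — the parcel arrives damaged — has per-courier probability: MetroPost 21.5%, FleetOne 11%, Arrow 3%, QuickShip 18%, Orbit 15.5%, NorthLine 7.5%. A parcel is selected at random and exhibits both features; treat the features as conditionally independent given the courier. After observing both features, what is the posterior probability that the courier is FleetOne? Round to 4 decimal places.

Compute prior × likelihood for every hypothesis:
  MetroPost: 0.0736 × 0.296 × 0.215 = 0.004683904
  FleetOne: 0.2784 × 0.31 × 0.11 = 0.00949344
  Arrow: 0.1344 × 0.04 × 0.03 = 0.00016128
  QuickShip: 0.2856 × 0.06 × 0.18 = 0.00308448
  Orbit: 0.0904 × 0.028 × 0.155 = 0.000392336
  NorthLine: 0.1376 × 0.136 × 0.075 = 0.00140352
Sum = 0.01921896.
P(FleetOne | evidence) = 0.00949344 / 0.01921896 ≈ 0.4940.

0.4940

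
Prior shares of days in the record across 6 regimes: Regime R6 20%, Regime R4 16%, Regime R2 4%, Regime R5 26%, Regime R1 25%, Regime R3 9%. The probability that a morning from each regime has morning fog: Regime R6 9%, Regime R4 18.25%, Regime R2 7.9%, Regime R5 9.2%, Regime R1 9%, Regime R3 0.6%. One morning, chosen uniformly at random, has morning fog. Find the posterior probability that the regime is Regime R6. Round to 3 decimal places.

By Bayes' rule, posterior ∝ prior × likelihood:
  Regime R6: 0.2 × 0.09 = 0.018
  Regime R4: 0.16 × 0.1825 = 0.0292
  Regime R2: 0.04 × 0.079 = 0.00316
  Regime R5: 0.26 × 0.092 = 0.02392
  Regime R1: 0.25 × 0.09 = 0.0225
  Regime R3: 0.09 × 0.006 = 0.00054
Normalizing constant = 0.09732.
P(Regime R6 | evidence) = 0.018 / 0.09732 ≈ 0.185.

0.185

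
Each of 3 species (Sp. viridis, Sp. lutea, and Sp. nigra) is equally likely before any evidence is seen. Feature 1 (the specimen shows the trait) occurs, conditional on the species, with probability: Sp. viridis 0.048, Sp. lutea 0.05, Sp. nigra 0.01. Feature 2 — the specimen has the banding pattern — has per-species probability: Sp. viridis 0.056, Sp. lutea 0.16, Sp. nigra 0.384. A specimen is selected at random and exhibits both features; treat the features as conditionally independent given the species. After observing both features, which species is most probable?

Sp. lutea

Since the prior is uniform, the posterior is proportional to the likelihood:
  Sp. viridis: 0.048 × 0.056 = 0.002688
  Sp. lutea: 0.05 × 0.16 = 0.008
  Sp. nigra: 0.01 × 0.384 = 0.00384
Normalizing constant = 0.014528.
Largest term belongs to Sp. lutea, so Sp. lutea is most probable.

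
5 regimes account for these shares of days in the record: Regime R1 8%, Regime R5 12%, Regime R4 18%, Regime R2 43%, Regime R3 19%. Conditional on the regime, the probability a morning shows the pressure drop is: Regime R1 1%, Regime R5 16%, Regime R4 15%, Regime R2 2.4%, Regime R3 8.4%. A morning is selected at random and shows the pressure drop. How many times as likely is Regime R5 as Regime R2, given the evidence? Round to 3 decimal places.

By Bayes' rule, posterior ∝ prior × likelihood:
  Regime R1: 0.08 × 0.01 = 0.0008
  Regime R5: 0.12 × 0.16 = 0.0192
  Regime R4: 0.18 × 0.15 = 0.027
  Regime R2: 0.43 × 0.024 = 0.01032
  Regime R3: 0.19 × 0.084 = 0.01596
Sum = 0.07328.
The ratio is 0.0192 / 0.01032 (the normalizer cancels) = 1.860.

1.860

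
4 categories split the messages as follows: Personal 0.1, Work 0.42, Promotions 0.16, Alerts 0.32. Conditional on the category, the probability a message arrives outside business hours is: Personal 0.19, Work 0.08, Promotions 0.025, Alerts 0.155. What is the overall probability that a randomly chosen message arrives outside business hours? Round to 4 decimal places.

Prior × likelihood for each hypothesis:
  Personal: 0.1 × 0.19 = 0.019
  Work: 0.42 × 0.08 = 0.0336
  Promotions: 0.16 × 0.025 = 0.004
  Alerts: 0.32 × 0.155 = 0.0496
P(off-hours) = 0.019 + 0.0336 + 0.004 + 0.0496 = 0.1062 → 0.1062.

0.1062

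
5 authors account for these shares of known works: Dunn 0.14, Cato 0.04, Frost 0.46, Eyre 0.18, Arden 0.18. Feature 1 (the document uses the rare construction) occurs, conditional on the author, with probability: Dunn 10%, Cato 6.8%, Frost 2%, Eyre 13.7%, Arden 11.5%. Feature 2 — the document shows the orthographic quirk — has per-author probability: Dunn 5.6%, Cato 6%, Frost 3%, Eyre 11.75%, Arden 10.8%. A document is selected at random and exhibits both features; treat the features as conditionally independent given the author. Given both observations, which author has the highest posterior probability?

Eyre

Compute prior × likelihood for every hypothesis:
  Dunn: 0.14 × 0.1 × 0.056 = 0.000784
  Cato: 0.04 × 0.068 × 0.06 = 0.0001632
  Frost: 0.46 × 0.02 × 0.03 = 0.000276
  Eyre: 0.18 × 0.137 × 0.1175 = 0.00289755
  Arden: 0.18 × 0.115 × 0.108 = 0.0022356
Total = 0.00635635.
Largest term belongs to Eyre, so Eyre is most probable.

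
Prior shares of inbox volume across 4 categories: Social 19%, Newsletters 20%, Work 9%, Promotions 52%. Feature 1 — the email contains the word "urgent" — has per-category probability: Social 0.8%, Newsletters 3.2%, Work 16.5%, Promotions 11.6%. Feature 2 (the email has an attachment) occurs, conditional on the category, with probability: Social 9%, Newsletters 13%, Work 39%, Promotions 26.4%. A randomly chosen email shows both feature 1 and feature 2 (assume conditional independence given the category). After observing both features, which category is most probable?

Compute prior × likelihood for every hypothesis:
  Social: 0.19 × 0.008 × 0.09 = 0.0001368
  Newsletters: 0.2 × 0.032 × 0.13 = 0.000832
  Work: 0.09 × 0.165 × 0.39 = 0.0057915
  Promotions: 0.52 × 0.116 × 0.264 = 0.01592448
Normalizing constant = 0.02268478.
Largest term belongs to Promotions, so Promotions is most probable.

Promotions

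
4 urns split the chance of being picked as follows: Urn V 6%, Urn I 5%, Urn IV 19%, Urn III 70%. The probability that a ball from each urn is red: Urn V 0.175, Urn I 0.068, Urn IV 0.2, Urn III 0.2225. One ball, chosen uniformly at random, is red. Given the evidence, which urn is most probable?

By Bayes' rule, posterior ∝ prior × likelihood:
  Urn V: 0.06 × 0.175 = 0.0105
  Urn I: 0.05 × 0.068 = 0.0034
  Urn IV: 0.19 × 0.2 = 0.038
  Urn III: 0.7 × 0.2225 = 0.15575
Normalizing constant = 0.20765.
Largest term belongs to Urn III, so Urn III is most probable.

Urn III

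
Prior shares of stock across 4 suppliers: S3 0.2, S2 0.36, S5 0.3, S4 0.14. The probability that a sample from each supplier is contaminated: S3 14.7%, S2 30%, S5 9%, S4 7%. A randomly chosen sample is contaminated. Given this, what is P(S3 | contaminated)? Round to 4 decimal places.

Prior × likelihood for each hypothesis:
  S3: 0.2 × 0.147 = 0.0294
  S2: 0.36 × 0.3 = 0.108
  S5: 0.3 × 0.09 = 0.027
  S4: 0.14 × 0.07 = 0.0098
Sum = 0.1742.
P(S3 | evidence) = 0.0294 / 0.1742 ≈ 0.1688.

0.1688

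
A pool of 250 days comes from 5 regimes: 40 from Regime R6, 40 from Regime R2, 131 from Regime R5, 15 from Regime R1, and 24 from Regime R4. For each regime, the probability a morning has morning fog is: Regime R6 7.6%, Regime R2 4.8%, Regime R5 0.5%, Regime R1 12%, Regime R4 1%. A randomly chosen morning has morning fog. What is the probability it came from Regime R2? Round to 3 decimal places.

Unnormalized posteriors (prior × likelihood):
  Regime R6: 0.16 × 0.076 = 0.01216
  Regime R2: 0.16 × 0.048 = 0.00768
  Regime R5: 0.524 × 0.005 = 0.00262
  Regime R1: 0.06 × 0.12 = 0.0072
  Regime R4: 0.096 × 0.01 = 0.00096
Total = 0.03062.
P(Regime R2 | evidence) = 0.00768 / 0.03062 ≈ 0.251.

0.251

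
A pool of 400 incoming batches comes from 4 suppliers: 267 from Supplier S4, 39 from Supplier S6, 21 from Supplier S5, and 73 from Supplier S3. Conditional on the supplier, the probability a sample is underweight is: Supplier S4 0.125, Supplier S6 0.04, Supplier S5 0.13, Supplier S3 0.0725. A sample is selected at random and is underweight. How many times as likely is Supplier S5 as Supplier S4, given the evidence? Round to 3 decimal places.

Compute prior × likelihood for every hypothesis:
  Supplier S4: 0.6675 × 0.125 = 0.0834375
  Supplier S6: 0.0975 × 0.04 = 0.0039
  Supplier S5: 0.0525 × 0.13 = 0.006825
  Supplier S3: 0.1825 × 0.0725 = 0.01323125
Normalizing constant = 0.10739375.
The ratio is 0.006825 / 0.0834375 (the normalizer cancels) = 0.082.

0.082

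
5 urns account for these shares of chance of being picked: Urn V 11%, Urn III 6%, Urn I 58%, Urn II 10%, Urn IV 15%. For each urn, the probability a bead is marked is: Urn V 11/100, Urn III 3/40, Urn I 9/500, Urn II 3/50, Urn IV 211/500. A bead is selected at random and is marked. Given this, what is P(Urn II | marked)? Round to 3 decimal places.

0.062

Unnormalized posteriors (prior × likelihood):
  Urn V: 0.11 × 0.11 = 0.0121
  Urn III: 0.06 × 0.075 = 0.0045
  Urn I: 0.58 × 0.018 = 0.01044
  Urn II: 0.1 × 0.06 = 0.006
  Urn IV: 0.15 × 0.422 = 0.0633
Sum = 0.09634.
P(Urn II | evidence) = 0.006 / 0.09634 ≈ 0.062.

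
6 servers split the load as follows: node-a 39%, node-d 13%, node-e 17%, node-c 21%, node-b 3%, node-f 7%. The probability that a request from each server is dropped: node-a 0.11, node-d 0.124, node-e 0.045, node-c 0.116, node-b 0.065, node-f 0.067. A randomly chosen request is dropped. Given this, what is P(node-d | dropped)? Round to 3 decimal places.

Prior × likelihood for each hypothesis:
  node-a: 0.39 × 0.11 = 0.0429
  node-d: 0.13 × 0.124 = 0.01612
  node-e: 0.17 × 0.045 = 0.00765
  node-c: 0.21 × 0.116 = 0.02436
  node-b: 0.03 × 0.065 = 0.00195
  node-f: 0.07 × 0.067 = 0.00469
Total = 0.09767.
P(node-d | evidence) = 0.01612 / 0.09767 ≈ 0.165.

0.165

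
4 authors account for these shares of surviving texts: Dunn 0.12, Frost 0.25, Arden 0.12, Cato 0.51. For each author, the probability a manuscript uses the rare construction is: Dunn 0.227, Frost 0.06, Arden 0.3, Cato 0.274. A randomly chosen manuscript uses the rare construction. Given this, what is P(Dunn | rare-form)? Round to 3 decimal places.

0.125

Unnormalized posteriors (prior × likelihood):
  Dunn: 0.12 × 0.227 = 0.02724
  Frost: 0.25 × 0.06 = 0.015
  Arden: 0.12 × 0.3 = 0.036
  Cato: 0.51 × 0.274 = 0.13974
Normalizing constant = 0.21798.
P(Dunn | evidence) = 0.02724 / 0.21798 ≈ 0.125.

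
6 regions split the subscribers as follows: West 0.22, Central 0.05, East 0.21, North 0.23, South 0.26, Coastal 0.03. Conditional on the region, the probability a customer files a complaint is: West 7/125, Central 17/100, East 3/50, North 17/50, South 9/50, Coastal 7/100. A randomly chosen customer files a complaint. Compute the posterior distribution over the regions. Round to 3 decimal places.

Unnormalized posteriors (prior × likelihood):
  West: 0.22 × 0.056 = 0.01232
  Central: 0.05 × 0.17 = 0.0085
  East: 0.21 × 0.06 = 0.0126
  North: 0.23 × 0.34 = 0.0782
  South: 0.26 × 0.18 = 0.0468
  Coastal: 0.03 × 0.07 = 0.0021
Total = 0.16052.
P(West | complaint) = 0.01232/0.16052 ≈ 0.077
P(Central | complaint) = 0.0085/0.16052 ≈ 0.053
P(East | complaint) = 0.0126/0.16052 ≈ 0.078
P(North | complaint) = 0.0782/0.16052 ≈ 0.487
P(South | complaint) = 0.0468/0.16052 ≈ 0.292
P(Coastal | complaint) = 0.0021/0.16052 ≈ 0.013
(Check: 0.077+0.053+0.078+0.487+0.292+0.013 = 1.000.)

West 0.077, Central 0.053, East 0.078, North 0.487, South 0.292, Coastal 0.013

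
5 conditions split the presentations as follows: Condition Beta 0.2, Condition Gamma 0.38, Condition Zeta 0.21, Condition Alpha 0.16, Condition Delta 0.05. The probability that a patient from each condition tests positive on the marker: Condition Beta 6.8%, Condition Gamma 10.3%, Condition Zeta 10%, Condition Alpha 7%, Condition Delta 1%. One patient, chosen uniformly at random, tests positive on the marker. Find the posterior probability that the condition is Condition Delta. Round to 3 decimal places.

Prior × likelihood for each hypothesis:
  Condition Beta: 0.2 × 0.068 = 0.0136
  Condition Gamma: 0.38 × 0.103 = 0.03914
  Condition Zeta: 0.21 × 0.1 = 0.021
  Condition Alpha: 0.16 × 0.07 = 0.0112
  Condition Delta: 0.05 × 0.01 = 0.0005
Total = 0.08544.
P(Condition Delta | evidence) = 0.0005 / 0.08544 ≈ 0.006.

0.006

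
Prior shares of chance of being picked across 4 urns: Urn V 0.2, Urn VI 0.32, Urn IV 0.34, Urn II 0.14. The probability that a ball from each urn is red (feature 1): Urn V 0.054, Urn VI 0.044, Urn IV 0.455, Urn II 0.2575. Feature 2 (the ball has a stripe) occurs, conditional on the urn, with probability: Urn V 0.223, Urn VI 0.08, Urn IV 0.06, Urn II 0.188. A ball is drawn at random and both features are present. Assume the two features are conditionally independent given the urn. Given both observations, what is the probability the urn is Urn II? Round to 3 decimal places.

Compute prior × likelihood for every hypothesis:
  Urn V: 0.2 × 0.054 × 0.223 = 0.0024084
  Urn VI: 0.32 × 0.044 × 0.08 = 0.0011264
  Urn IV: 0.34 × 0.455 × 0.06 = 0.009282
  Urn II: 0.14 × 0.2575 × 0.188 = 0.0067774
Total = 0.0195942.
P(Urn II | evidence) = 0.0067774 / 0.0195942 ≈ 0.346.

0.346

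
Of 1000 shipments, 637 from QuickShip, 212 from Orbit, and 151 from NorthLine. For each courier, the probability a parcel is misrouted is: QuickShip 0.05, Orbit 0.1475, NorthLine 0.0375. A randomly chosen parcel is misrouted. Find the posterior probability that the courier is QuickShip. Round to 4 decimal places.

Prior × likelihood for each hypothesis:
  QuickShip: 0.637 × 0.05 = 0.03185
  Orbit: 0.212 × 0.1475 = 0.03127
  NorthLine: 0.151 × 0.0375 = 0.0056625
Total = 0.0687825.
P(QuickShip | evidence) = 0.03185 / 0.0687825 ≈ 0.4631.

0.4631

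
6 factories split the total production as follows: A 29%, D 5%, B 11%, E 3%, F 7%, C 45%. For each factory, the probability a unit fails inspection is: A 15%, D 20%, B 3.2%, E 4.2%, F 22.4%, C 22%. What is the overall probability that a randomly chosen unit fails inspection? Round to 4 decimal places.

0.1730

Compute prior × likelihood for every hypothesis:
  A: 0.29 × 0.15 = 0.0435
  D: 0.05 × 0.2 = 0.01
  B: 0.11 × 0.032 = 0.00352
  E: 0.03 × 0.042 = 0.00126
  F: 0.07 × 0.224 = 0.01568
  C: 0.45 × 0.22 = 0.099
P(nonconforming) = 0.0435 + 0.01 + 0.00352 + 0.00126 + 0.01568 + 0.099 = 0.17296 → 0.1730.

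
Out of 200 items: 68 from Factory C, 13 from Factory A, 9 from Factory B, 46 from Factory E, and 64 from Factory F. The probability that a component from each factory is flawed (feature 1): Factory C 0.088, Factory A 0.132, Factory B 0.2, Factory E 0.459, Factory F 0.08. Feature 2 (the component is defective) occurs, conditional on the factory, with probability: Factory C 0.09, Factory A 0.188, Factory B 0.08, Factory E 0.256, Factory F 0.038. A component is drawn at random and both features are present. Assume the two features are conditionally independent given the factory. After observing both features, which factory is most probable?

Factory E

Prior × likelihood for each hypothesis:
  Factory C: 0.34 × 0.088 × 0.09 = 0.0026928
  Factory A: 0.065 × 0.132 × 0.188 = 0.00161304
  Factory B: 0.045 × 0.2 × 0.08 = 0.00072
  Factory E: 0.23 × 0.459 × 0.256 = 0.02702592
  Factory F: 0.32 × 0.08 × 0.038 = 0.0009728
Normalizing constant = 0.03302456.
Largest term belongs to Factory E, so Factory E is most probable.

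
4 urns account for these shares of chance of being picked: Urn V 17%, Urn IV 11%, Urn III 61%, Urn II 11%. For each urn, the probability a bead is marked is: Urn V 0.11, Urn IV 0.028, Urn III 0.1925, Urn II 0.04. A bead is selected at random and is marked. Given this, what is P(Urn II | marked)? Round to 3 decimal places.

0.031

Unnormalized posteriors (prior × likelihood):
  Urn V: 0.17 × 0.11 = 0.0187
  Urn IV: 0.11 × 0.028 = 0.00308
  Urn III: 0.61 × 0.1925 = 0.117425
  Urn II: 0.11 × 0.04 = 0.0044
Total = 0.143605.
P(Urn II | evidence) = 0.0044 / 0.143605 ≈ 0.031.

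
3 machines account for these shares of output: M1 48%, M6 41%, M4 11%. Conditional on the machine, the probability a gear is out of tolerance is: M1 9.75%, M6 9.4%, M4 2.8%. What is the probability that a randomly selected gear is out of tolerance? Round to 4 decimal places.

Compute prior × likelihood for every hypothesis:
  M1: 0.48 × 0.0975 = 0.0468
  M6: 0.41 × 0.094 = 0.03854
  M4: 0.11 × 0.028 = 0.00308
P(oversize) = 0.0468 + 0.03854 + 0.00308 = 0.08842 → 0.0884.

0.0884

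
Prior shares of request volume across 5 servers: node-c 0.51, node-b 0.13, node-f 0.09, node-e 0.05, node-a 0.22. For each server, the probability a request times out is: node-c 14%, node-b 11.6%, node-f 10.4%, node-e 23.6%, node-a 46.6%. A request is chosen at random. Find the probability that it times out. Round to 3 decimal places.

0.210

By Bayes' rule, posterior ∝ prior × likelihood:
  node-c: 0.51 × 0.14 = 0.0714
  node-b: 0.13 × 0.116 = 0.01508
  node-f: 0.09 × 0.104 = 0.00936
  node-e: 0.05 × 0.236 = 0.0118
  node-a: 0.22 × 0.466 = 0.10252
P(timeout) = 0.0714 + 0.01508 + 0.00936 + 0.0118 + 0.10252 = 0.21016 → 0.210.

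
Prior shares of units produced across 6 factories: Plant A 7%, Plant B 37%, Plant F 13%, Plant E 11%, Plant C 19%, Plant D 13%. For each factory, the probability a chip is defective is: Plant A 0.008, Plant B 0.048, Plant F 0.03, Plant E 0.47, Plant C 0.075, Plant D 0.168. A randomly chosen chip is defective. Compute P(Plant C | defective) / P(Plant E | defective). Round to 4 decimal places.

0.2756

Compute prior × likelihood for every hypothesis:
  Plant A: 0.07 × 0.008 = 0.00056
  Plant B: 0.37 × 0.048 = 0.01776
  Plant F: 0.13 × 0.03 = 0.0039
  Plant E: 0.11 × 0.47 = 0.0517
  Plant C: 0.19 × 0.075 = 0.01425
  Plant D: 0.13 × 0.168 = 0.02184
Total = 0.11001.
The ratio is 0.01425 / 0.0517 (the normalizer cancels) = 0.2756.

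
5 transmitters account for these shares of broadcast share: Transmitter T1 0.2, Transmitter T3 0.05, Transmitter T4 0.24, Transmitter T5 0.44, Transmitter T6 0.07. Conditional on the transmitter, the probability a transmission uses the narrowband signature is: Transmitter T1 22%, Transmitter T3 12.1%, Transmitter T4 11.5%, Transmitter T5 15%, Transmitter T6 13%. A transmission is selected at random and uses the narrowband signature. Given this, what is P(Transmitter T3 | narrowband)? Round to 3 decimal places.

Prior × likelihood for each hypothesis:
  Transmitter T1: 0.2 × 0.22 = 0.044
  Transmitter T3: 0.05 × 0.121 = 0.00605
  Transmitter T4: 0.24 × 0.115 = 0.0276
  Transmitter T5: 0.44 × 0.15 = 0.066
  Transmitter T6: 0.07 × 0.13 = 0.0091
Normalizing constant = 0.15275.
P(Transmitter T3 | evidence) = 0.00605 / 0.15275 ≈ 0.040.

0.040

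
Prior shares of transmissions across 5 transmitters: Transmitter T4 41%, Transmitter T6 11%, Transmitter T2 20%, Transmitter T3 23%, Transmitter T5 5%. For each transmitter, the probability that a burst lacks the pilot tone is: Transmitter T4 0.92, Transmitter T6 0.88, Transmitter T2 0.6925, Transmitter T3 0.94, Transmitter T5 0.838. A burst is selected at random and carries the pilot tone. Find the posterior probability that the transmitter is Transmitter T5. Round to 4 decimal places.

Taking complements, P(pilot | each) = Transmitter T4 0.08, Transmitter T6 0.12, Transmitter T2 0.3075, Transmitter T3 0.06, Transmitter T5 0.162.
Compute prior × likelihood for every hypothesis:
  Transmitter T4: 0.41 × 0.08 = 0.0328
  Transmitter T6: 0.11 × 0.12 = 0.0132
  Transmitter T2: 0.2 × 0.3075 = 0.0615
  Transmitter T3: 0.23 × 0.06 = 0.0138
  Transmitter T5: 0.05 × 0.162 = 0.0081
Normalizing constant = 0.1294.
P(Transmitter T5 | evidence) = 0.0081 / 0.1294 ≈ 0.0626.

0.0626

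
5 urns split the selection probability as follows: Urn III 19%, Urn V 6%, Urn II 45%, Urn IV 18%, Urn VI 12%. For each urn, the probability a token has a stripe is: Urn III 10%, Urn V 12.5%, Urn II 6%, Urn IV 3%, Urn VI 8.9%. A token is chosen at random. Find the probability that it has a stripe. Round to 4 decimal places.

0.0696

Unnormalized posteriors (prior × likelihood):
  Urn III: 0.19 × 0.1 = 0.019
  Urn V: 0.06 × 0.125 = 0.0075
  Urn II: 0.45 × 0.06 = 0.027
  Urn IV: 0.18 × 0.03 = 0.0054
  Urn VI: 0.12 × 0.089 = 0.01068
P(striped) = 0.019 + 0.0075 + 0.027 + 0.0054 + 0.01068 = 0.06958 → 0.0696.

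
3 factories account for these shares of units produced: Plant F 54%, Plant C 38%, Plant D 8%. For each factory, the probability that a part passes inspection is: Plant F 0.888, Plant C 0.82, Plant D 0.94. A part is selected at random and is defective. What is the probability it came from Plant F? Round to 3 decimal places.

Taking complements, P(defective | each) = Plant F 0.112, Plant C 0.18, Plant D 0.06.
Compute prior × likelihood for every hypothesis:
  Plant F: 0.54 × 0.112 = 0.06048
  Plant C: 0.38 × 0.18 = 0.0684
  Plant D: 0.08 × 0.06 = 0.0048
Sum = 0.13368.
P(Plant F | evidence) = 0.06048 / 0.13368 ≈ 0.452.

0.452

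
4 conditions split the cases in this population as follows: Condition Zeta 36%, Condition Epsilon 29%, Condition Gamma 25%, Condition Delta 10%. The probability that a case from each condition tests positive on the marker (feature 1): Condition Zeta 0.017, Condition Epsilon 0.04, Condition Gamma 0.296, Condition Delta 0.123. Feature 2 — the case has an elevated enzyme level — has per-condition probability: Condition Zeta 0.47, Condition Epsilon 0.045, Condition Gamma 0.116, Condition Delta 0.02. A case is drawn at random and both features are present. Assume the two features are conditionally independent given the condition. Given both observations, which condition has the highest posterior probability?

Condition Gamma

Compute prior × likelihood for every hypothesis:
  Condition Zeta: 0.36 × 0.017 × 0.47 = 0.0028764
  Condition Epsilon: 0.29 × 0.04 × 0.045 = 0.000522
  Condition Gamma: 0.25 × 0.296 × 0.116 = 0.008584
  Condition Delta: 0.1 × 0.123 × 0.02 = 0.000246
Total = 0.0122284.
Largest term belongs to Condition Gamma, so Condition Gamma is most probable.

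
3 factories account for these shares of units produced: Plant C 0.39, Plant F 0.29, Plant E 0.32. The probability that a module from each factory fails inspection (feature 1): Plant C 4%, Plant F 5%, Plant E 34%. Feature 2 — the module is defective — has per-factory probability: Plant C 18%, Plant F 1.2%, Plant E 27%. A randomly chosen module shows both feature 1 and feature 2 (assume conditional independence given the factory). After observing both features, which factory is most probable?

Plant E

Unnormalized posteriors (prior × likelihood):
  Plant C: 0.39 × 0.04 × 0.18 = 0.002808
  Plant F: 0.29 × 0.05 × 0.012 = 0.000174
  Plant E: 0.32 × 0.34 × 0.27 = 0.029376
Sum = 0.032358.
Largest term belongs to Plant E, so Plant E is most probable.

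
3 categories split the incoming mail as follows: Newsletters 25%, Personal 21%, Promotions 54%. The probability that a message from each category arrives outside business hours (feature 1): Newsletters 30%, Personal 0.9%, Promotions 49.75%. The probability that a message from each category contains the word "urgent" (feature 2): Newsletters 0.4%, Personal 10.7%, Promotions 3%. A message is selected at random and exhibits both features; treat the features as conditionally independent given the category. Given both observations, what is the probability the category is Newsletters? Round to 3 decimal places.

Unnormalized posteriors (prior × likelihood):
  Newsletters: 0.25 × 0.3 × 0.004 = 0.0003
  Personal: 0.21 × 0.009 × 0.107 = 0.00020223
  Promotions: 0.54 × 0.4975 × 0.03 = 0.0080595
Normalizing constant = 0.00856173.
P(Newsletters | evidence) = 0.0003 / 0.00856173 ≈ 0.035.

0.035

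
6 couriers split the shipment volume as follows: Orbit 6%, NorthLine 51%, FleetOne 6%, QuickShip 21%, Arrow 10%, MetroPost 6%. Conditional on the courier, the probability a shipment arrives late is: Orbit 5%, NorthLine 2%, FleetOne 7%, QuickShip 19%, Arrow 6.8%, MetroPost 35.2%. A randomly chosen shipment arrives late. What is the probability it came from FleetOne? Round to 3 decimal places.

By Bayes' rule, posterior ∝ prior × likelihood:
  Orbit: 0.06 × 0.05 = 0.003
  NorthLine: 0.51 × 0.02 = 0.0102
  FleetOne: 0.06 × 0.07 = 0.0042
  QuickShip: 0.21 × 0.19 = 0.0399
  Arrow: 0.1 × 0.068 = 0.0068
  MetroPost: 0.06 × 0.352 = 0.02112
Total = 0.08522.
P(FleetOne | evidence) = 0.0042 / 0.08522 ≈ 0.049.

0.049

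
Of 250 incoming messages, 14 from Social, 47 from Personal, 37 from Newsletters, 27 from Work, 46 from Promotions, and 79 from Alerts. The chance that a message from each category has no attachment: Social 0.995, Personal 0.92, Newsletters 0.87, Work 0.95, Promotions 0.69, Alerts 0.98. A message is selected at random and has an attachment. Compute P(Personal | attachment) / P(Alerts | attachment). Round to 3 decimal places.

2.380

Taking complements, P(attachment | each) = Social 0.005, Personal 0.08, Newsletters 0.13, Work 0.05, Promotions 0.31, Alerts 0.02.
Unnormalized posteriors (prior × likelihood):
  Social: 0.056 × 0.005 = 0.00028
  Personal: 0.188 × 0.08 = 0.01504
  Newsletters: 0.148 × 0.13 = 0.01924
  Work: 0.108 × 0.05 = 0.0054
  Promotions: 0.184 × 0.31 = 0.05704
  Alerts: 0.316 × 0.02 = 0.00632
Total = 0.10332.
The ratio is 0.01504 / 0.00632 (the normalizer cancels) = 2.380.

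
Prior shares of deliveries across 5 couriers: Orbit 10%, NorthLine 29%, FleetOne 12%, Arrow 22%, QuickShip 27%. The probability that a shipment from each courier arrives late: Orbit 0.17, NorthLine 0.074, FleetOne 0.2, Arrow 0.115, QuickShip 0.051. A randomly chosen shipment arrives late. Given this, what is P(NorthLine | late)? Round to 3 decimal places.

0.211

Unnormalized posteriors (prior × likelihood):
  Orbit: 0.1 × 0.17 = 0.017
  NorthLine: 0.29 × 0.074 = 0.02146
  FleetOne: 0.12 × 0.2 = 0.024
  Arrow: 0.22 × 0.115 = 0.0253
  QuickShip: 0.27 × 0.051 = 0.01377
Sum = 0.10153.
P(NorthLine | evidence) = 0.02146 / 0.10153 ≈ 0.211.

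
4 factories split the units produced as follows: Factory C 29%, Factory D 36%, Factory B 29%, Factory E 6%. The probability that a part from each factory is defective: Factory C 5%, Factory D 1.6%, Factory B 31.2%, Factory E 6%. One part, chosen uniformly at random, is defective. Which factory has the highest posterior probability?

By Bayes' rule, posterior ∝ prior × likelihood:
  Factory C: 0.29 × 0.05 = 0.0145
  Factory D: 0.36 × 0.016 = 0.00576
  Factory B: 0.29 × 0.312 = 0.09048
  Factory E: 0.06 × 0.06 = 0.0036
Total = 0.11434.
Largest term belongs to Factory B, so Factory B is most probable.

Factory B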